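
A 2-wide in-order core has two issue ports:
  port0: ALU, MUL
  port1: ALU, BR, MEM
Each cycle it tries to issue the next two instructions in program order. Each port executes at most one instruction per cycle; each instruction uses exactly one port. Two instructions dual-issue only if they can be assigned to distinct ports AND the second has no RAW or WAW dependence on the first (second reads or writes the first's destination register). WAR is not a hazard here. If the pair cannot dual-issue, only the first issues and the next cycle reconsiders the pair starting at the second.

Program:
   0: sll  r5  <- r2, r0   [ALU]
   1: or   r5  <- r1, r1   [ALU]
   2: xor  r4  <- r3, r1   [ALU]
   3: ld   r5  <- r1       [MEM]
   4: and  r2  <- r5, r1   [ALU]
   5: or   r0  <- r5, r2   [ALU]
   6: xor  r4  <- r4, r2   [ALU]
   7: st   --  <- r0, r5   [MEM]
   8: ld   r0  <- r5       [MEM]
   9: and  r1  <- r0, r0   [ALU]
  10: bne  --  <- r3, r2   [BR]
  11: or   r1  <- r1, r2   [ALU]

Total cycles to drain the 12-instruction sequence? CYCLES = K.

[0] i0  sll.ALU  -- WAW r5
[1] i1+i2  or.ALU xor.ALU  -- 2-wide
[2] i3  ld.MEM  -- RAW r5
[3] i4  and.ALU  -- RAW r2
[4] i5+i6  or.ALU xor.ALU  -- 2-wide
[5] i7  st.MEM  -- no-port MEM/MEM
[6] i8  ld.MEM  -- RAW r0
[7] i9+i10  and.ALU bne.BR  -- 2-wide
[8] i11  or.ALU  -- tail

CYCLES = 9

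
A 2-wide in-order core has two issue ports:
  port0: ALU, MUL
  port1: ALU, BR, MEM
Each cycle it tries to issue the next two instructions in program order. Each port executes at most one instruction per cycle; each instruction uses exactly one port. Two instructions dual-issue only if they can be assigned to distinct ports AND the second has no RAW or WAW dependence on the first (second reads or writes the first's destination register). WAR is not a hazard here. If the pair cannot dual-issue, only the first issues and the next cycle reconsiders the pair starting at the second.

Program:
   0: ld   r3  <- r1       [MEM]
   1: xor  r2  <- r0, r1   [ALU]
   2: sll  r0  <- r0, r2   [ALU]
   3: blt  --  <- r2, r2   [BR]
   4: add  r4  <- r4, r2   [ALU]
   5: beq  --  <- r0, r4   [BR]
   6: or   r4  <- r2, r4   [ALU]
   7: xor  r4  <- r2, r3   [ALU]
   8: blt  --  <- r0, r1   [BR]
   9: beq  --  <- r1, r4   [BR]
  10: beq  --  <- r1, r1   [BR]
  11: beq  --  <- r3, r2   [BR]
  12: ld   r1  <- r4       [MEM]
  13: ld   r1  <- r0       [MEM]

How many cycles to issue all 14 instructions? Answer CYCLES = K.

0. ld xor @i0,i1  | pair
1. sll blt @i2,i3  | pair
2. add @i4  | RAW r4
3. beq or @i5,i6  | pair
4. xor blt @i7,i8  | pair
5. beq @i9  | no-port BR/BR
6. beq @i10  | no-port BR/BR
7. beq @i11  | no-port BR/MEM
8. ld @i12  | no-port MEM/MEM
9. ld @i13  | tail

CYCLES = 10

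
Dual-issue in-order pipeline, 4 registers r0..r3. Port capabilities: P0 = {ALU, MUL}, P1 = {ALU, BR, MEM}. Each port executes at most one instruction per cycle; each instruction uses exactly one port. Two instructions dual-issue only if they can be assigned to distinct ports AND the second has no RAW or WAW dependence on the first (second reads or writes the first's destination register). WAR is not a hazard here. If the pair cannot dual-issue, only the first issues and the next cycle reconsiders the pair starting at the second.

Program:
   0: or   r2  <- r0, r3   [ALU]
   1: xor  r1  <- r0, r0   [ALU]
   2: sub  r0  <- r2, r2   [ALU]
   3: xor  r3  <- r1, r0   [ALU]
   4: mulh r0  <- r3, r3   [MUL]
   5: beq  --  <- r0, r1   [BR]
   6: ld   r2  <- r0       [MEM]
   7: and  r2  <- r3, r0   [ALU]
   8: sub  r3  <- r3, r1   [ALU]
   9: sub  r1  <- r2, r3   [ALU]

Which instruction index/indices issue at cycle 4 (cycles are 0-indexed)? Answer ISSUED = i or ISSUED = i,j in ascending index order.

  cy0 -> i0/i1 (or/xor) pair
  cy1 -> i2 (sub) RAW r0
  cy2 -> i3 (xor) RAW r3
  cy3 -> i4 (mulh) RAW r0
  cy4 -> i5 (beq) no-port BR/MEM
  cy5 -> i6 (ld) WAW r2
  cy6 -> i7/i8 (and/sub) pair
  cy7 -> i9 (sub) tail

ISSUED = 5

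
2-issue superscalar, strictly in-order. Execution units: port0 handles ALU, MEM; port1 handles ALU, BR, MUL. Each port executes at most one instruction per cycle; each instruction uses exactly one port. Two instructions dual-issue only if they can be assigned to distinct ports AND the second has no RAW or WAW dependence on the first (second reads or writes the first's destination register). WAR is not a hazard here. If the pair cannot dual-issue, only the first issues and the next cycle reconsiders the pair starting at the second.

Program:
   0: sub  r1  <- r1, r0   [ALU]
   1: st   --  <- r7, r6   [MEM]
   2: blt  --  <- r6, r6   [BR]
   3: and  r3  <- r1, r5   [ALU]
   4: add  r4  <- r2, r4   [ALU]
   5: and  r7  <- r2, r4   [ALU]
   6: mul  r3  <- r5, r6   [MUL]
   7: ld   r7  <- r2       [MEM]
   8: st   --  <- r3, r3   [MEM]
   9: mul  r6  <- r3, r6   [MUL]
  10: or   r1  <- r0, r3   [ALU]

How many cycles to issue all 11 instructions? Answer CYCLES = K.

CYCLES = 7

[0] i0+i1  sub;st  -- dual
[1] i2+i3  blt;and  -- dual
[2] i4  add  -- RAW r4
[3] i5+i6  and;mul  -- dual
[4] i7  ld  -- no-port MEM/MEM
[5] i8+i9  st;mul  -- dual
[6] i10  or  -- tail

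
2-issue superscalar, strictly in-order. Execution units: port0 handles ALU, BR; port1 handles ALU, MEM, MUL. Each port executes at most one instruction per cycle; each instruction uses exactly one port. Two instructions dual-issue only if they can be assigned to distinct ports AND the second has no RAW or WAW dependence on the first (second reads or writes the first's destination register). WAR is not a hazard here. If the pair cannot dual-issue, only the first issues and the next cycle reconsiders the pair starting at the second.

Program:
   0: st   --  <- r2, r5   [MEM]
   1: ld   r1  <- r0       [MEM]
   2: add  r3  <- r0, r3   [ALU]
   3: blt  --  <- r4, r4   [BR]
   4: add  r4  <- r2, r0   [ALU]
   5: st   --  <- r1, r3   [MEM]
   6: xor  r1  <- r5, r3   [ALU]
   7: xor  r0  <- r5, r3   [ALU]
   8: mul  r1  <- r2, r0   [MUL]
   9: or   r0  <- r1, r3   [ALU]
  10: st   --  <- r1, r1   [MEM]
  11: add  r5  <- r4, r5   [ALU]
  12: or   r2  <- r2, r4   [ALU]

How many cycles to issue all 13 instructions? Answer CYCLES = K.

[0] i0  st  -- no-port MEM/MEM
[1] i1,i2  ld;add  -- pair
[2] i3,i4  blt;add  -- pair
[3] i5,i6  st;xor  -- pair
[4] i7  xor  -- RAW r0
[5] i8  mul  -- RAW r1
[6] i9,i10  or;st  -- pair
[7] i11,i12  add;or  -- pair

CYCLES = 8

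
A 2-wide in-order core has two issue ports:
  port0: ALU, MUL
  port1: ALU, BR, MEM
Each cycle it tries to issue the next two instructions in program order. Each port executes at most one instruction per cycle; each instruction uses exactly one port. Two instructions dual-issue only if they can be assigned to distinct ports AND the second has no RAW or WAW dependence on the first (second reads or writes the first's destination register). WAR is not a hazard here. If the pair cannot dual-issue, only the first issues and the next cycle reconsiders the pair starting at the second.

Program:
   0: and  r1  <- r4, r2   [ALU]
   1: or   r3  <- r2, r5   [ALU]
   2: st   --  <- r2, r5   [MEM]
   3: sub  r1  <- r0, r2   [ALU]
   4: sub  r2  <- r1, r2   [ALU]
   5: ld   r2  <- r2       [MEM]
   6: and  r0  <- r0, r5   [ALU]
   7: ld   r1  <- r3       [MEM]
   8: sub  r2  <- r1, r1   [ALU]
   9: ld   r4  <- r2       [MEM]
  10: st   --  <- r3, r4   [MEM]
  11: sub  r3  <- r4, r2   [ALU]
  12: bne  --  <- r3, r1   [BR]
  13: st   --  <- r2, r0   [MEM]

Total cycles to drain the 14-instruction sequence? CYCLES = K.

0. and.ALU;or.ALU @i0&i1  | 2-wide
1. st.MEM;sub.ALU @i2&i3  | 2-wide
2. sub.ALU @i4  | RAW+WAW r2
3. ld.MEM;and.ALU @i5&i6  | 2-wide
4. ld.MEM @i7  | RAW r1
5. sub.ALU @i8  | RAW r2
6. ld.MEM @i9  | no-port MEM/MEM
7. st.MEM;sub.ALU @i10&i11  | 2-wide
8. bne.BR @i12  | no-port BR/MEM
9. st.MEM @i13  | tail

CYCLES = 10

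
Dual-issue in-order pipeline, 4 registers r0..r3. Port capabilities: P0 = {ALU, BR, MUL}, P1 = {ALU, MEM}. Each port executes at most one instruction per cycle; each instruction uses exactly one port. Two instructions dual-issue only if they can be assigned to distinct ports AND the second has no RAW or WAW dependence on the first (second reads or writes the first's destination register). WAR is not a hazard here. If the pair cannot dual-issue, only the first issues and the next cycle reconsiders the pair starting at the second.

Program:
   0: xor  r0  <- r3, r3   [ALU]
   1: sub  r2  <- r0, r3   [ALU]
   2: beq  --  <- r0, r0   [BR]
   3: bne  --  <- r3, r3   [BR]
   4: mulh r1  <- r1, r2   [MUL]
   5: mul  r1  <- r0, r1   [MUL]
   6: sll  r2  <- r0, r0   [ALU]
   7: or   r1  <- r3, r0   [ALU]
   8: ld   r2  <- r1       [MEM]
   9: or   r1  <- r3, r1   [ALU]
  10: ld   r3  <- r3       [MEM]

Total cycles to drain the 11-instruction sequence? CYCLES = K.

  cy0 -> i0 (xor.ALU) RAW r0
  cy1 -> i1/i2 (sub.ALU;beq.BR) dual
  cy2 -> i3 (bne.BR) no-port BR/MUL
  cy3 -> i4 (mulh.MUL) no-port MUL/MUL
  cy4 -> i5/i6 (mul.MUL;sll.ALU) dual
  cy5 -> i7 (or.ALU) RAW r1
  cy6 -> i8/i9 (ld.MEM;or.ALU) dual
  cy7 -> i10 (ld.MEM) tail

CYCLES = 8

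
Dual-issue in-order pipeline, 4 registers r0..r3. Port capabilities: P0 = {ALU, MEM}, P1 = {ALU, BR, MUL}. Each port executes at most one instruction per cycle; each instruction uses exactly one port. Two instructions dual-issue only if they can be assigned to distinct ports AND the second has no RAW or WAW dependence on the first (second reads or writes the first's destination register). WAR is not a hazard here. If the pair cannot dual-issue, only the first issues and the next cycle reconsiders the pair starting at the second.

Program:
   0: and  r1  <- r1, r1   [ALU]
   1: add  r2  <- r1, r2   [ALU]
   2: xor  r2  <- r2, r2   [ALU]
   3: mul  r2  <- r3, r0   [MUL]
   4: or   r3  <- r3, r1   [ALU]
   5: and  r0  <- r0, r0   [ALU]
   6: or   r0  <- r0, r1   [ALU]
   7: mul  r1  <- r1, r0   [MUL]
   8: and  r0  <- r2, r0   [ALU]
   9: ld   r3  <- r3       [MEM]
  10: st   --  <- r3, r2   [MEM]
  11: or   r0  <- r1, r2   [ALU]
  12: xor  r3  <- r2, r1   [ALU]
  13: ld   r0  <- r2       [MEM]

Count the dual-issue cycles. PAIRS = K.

PAIRS = 4

[0] i0  and.ALU  -- RAW r1
[1] i1  add.ALU  -- RAW+WAW r2
[2] i2  xor.ALU  -- WAW r2
[3] i3,i4  mul.MUL or.ALU  -- pair
[4] i5  and.ALU  -- RAW+WAW r0
[5] i6  or.ALU  -- RAW r0
[6] i7,i8  mul.MUL and.ALU  -- pair
[7] i9  ld.MEM  -- no-port MEM/MEM
[8] i10,i11  st.MEM or.ALU  -- pair
[9] i12,i13  xor.ALU ld.MEM  -- pair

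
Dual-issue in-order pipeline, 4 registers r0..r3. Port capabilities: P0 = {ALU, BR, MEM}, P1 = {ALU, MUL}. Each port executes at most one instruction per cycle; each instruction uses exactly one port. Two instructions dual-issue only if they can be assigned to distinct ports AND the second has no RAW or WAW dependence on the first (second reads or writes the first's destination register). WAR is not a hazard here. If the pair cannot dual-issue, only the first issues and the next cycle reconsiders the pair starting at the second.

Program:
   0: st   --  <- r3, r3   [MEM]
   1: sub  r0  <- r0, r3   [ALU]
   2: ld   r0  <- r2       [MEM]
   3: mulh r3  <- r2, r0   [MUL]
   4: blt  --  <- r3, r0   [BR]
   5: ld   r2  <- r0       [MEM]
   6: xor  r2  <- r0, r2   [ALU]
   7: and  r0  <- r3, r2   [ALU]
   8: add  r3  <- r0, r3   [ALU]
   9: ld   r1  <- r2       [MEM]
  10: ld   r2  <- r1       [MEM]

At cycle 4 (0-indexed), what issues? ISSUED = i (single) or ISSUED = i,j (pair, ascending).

ISSUED = 5

c0: i0,i1 st+sub  pair
c1: i2 ld  RAW r0
c2: i3 mulh  RAW r3
c3: i4 blt  no-port BR/MEM
c4: i5 ld  RAW+WAW r2
c5: i6 xor  RAW r2
c6: i7 and  RAW r0
c7: i8,i9 add+ld  pair
c8: i10 ld  tail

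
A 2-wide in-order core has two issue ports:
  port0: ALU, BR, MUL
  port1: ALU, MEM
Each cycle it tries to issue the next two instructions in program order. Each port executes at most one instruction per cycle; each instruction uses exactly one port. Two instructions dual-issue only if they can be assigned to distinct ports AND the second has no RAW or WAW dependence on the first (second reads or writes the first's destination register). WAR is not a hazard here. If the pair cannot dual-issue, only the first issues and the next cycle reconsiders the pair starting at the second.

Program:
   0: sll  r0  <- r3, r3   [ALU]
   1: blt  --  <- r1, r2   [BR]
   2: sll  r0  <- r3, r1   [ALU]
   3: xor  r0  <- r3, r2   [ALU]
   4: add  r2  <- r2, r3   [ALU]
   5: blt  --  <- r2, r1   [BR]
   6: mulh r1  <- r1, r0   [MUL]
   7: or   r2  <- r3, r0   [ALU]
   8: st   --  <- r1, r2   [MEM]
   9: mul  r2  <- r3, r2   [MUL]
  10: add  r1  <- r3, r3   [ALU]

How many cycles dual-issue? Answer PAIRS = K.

#0 head=0: sll.ALU;blt.BR i0&i1 pair
#1 head=2: sll.ALU i2 WAW r0
#2 head=3: xor.ALU;add.ALU i3&i4 pair
#3 head=5: blt.BR i5 no-port BR/MUL
#4 head=6: mulh.MUL;or.ALU i6&i7 pair
#5 head=8: st.MEM;mul.MUL i8&i9 pair
#6 head=10: add.ALU i10 tail

PAIRS = 4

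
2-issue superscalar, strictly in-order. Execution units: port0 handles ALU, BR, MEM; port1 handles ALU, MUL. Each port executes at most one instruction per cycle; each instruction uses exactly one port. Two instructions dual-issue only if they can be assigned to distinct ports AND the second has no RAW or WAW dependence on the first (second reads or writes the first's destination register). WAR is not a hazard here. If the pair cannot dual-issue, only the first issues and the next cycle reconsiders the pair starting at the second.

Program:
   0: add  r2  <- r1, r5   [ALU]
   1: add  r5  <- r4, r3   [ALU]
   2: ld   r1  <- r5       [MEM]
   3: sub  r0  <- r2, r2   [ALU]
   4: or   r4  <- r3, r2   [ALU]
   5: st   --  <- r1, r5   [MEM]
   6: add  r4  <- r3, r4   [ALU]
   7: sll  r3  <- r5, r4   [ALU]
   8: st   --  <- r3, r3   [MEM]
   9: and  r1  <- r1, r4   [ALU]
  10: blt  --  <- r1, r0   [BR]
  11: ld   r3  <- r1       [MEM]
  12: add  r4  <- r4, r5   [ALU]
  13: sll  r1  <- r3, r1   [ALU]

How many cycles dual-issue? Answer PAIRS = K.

PAIRS = 5

[0] i0+i1  add add  -- 2-wide
[1] i2+i3  ld sub  -- 2-wide
[2] i4+i5  or st  -- 2-wide
[3] i6  add  -- RAW r4
[4] i7  sll  -- RAW r3
[5] i8+i9  st and  -- 2-wide
[6] i10  blt  -- no-port BR/MEM
[7] i11+i12  ld add  -- 2-wide
[8] i13  sll  -- tail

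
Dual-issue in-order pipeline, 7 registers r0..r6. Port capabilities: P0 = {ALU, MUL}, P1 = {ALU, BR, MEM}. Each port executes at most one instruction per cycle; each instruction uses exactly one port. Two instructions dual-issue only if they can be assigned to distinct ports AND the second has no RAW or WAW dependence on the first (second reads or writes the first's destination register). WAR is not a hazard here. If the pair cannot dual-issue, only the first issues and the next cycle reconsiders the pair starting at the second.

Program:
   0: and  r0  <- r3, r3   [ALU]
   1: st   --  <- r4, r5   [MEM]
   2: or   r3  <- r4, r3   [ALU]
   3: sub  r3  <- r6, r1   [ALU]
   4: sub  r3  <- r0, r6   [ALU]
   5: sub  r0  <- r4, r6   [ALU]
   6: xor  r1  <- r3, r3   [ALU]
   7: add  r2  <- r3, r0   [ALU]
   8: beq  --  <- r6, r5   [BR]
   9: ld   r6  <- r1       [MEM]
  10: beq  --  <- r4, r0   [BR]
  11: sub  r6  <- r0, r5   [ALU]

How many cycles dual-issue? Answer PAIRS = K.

PAIRS = 4

[0] i0&i1  and/st  -- pair
[1] i2  or  -- WAW r3
[2] i3  sub  -- WAW r3
[3] i4&i5  sub/sub  -- pair
[4] i6&i7  xor/add  -- pair
[5] i8  beq  -- no-port BR/MEM
[6] i9  ld  -- no-port MEM/BR
[7] i10&i11  beq/sub  -- pair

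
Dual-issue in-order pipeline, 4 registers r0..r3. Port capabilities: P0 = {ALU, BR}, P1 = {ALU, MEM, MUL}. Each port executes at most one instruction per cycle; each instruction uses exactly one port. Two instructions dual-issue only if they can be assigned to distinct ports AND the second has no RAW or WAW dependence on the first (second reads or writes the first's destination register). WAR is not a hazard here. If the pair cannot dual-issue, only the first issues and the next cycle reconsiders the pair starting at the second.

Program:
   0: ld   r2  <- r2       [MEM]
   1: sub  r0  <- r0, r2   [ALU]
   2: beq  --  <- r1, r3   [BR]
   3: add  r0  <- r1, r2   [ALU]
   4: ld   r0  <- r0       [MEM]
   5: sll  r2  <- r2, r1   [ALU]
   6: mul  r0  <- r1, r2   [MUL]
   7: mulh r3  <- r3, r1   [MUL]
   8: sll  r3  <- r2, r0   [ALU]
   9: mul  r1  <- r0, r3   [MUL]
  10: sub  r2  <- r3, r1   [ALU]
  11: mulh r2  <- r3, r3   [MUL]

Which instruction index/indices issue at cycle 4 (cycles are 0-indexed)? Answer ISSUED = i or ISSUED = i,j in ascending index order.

ISSUED = 6

c0: i0 ld.MEM  RAW r2
c1: i1&i2 sub.ALU beq.BR  dual
c2: i3 add.ALU  RAW+WAW r0
c3: i4&i5 ld.MEM sll.ALU  dual
c4: i6 mul.MUL  no-port MUL/MUL
c5: i7 mulh.MUL  WAW r3
c6: i8 sll.ALU  RAW r3
c7: i9 mul.MUL  RAW r1
c8: i10 sub.ALU  WAW r2
c9: i11 mulh.MUL  tail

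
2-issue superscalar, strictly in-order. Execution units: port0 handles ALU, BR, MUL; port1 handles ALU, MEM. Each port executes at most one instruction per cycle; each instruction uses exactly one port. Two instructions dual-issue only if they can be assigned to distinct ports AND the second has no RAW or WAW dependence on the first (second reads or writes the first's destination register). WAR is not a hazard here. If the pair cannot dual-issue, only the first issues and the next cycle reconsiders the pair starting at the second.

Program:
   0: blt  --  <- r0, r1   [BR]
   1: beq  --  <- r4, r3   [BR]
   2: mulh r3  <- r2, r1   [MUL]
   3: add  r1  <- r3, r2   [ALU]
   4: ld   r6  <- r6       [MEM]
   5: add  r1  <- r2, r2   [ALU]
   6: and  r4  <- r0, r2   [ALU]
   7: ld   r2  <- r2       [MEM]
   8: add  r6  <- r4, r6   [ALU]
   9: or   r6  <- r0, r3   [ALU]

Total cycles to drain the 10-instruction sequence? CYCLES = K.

0. blt.BR @i0  | no-port BR/BR
1. beq.BR @i1  | no-port BR/MUL
2. mulh.MUL @i2  | RAW r3
3. add.ALU;ld.MEM @i3,i4  | pair
4. add.ALU;and.ALU @i5,i6  | pair
5. ld.MEM;add.ALU @i7,i8  | pair
6. or.ALU @i9  | tail

CYCLES = 7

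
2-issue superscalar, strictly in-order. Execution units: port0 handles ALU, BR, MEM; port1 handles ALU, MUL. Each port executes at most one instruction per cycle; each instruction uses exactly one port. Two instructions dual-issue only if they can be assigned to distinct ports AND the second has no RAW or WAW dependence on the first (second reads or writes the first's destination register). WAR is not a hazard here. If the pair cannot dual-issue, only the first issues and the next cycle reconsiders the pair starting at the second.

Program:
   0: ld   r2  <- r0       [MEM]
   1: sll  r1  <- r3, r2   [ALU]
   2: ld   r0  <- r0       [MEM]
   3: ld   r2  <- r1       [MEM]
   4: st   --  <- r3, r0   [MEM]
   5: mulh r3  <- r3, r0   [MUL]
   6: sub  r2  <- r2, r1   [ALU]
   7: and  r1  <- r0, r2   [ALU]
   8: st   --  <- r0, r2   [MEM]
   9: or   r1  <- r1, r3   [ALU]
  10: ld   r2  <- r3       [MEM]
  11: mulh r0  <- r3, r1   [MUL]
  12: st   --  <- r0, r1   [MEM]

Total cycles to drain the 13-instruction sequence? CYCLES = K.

CYCLES = 9

[0] i0  ld  -- RAW r2
[1] i1+i2  sll;ld  -- dual
[2] i3  ld  -- no-port MEM/MEM
[3] i4+i5  st;mulh  -- dual
[4] i6  sub  -- RAW r2
[5] i7+i8  and;st  -- dual
[6] i9+i10  or;ld  -- dual
[7] i11  mulh  -- RAW r0
[8] i12  st  -- tail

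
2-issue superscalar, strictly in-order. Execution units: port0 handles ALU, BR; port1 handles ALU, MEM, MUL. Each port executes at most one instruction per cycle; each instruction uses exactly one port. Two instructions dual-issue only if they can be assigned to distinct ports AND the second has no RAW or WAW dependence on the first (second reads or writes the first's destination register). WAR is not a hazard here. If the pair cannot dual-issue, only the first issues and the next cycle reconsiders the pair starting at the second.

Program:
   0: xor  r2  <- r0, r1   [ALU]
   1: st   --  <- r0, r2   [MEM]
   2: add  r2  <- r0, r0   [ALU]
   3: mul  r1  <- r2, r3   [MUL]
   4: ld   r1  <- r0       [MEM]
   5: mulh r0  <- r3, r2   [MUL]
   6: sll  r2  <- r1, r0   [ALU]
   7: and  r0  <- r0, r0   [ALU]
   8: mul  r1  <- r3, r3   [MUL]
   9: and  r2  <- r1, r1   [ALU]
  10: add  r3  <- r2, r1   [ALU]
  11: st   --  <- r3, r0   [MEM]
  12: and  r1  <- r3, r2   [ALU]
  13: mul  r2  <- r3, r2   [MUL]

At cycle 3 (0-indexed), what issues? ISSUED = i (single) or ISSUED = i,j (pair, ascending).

[0] i0  xor.ALU  -- RAW r2
[1] i1/i2  st.MEM+add.ALU  -- 2-wide
[2] i3  mul.MUL  -- no-port MUL/MEM
[3] i4  ld.MEM  -- no-port MEM/MUL
[4] i5  mulh.MUL  -- RAW r0
[5] i6/i7  sll.ALU+and.ALU  -- 2-wide
[6] i8  mul.MUL  -- RAW r1
[7] i9  and.ALU  -- RAW r2
[8] i10  add.ALU  -- RAW r3
[9] i11/i12  st.MEM+and.ALU  -- 2-wide
[10] i13  mul.MUL  -- tail

ISSUED = 4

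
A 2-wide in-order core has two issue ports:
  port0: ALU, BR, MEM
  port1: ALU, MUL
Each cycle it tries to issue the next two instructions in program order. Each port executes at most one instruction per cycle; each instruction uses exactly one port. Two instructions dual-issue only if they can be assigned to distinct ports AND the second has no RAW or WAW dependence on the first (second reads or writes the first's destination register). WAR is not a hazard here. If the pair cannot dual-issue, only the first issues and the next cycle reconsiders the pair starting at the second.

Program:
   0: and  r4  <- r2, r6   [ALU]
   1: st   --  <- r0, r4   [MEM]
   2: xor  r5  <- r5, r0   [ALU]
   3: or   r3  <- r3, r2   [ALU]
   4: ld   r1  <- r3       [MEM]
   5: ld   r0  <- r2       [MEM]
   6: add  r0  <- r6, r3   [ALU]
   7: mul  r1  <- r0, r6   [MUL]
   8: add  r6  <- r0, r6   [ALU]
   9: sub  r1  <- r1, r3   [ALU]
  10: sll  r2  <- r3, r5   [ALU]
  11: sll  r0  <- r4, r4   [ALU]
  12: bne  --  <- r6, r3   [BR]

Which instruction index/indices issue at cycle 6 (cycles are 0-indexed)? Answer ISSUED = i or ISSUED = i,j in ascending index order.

ISSUED = 7,8

t=0 i0:and.ALU ; RAW r4
t=1 i1+i2:st.MEM/xor.ALU ; pair
t=2 i3:or.ALU ; RAW r3
t=3 i4:ld.MEM ; no-port MEM/MEM
t=4 i5:ld.MEM ; WAW r0
t=5 i6:add.ALU ; RAW r0
t=6 i7+i8:mul.MUL/add.ALU ; pair
t=7 i9+i10:sub.ALU/sll.ALU ; pair
t=8 i11+i12:sll.ALU/bne.BR ; pair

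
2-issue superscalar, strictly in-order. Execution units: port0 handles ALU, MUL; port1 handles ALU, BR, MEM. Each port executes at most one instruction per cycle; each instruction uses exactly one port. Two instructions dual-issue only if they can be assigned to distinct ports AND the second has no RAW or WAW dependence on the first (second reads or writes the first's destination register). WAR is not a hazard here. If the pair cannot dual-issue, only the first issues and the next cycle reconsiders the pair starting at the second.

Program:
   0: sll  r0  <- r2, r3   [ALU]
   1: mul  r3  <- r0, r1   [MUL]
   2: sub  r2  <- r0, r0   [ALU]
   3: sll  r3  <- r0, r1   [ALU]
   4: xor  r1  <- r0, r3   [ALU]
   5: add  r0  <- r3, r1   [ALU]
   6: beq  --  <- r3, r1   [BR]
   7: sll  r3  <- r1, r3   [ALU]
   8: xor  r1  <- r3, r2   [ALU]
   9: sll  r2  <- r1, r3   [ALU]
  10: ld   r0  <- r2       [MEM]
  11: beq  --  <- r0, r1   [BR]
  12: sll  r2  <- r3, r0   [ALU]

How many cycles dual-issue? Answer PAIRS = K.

c0: i0 sll  RAW r0
c1: i1+i2 mul+sub  2-wide
c2: i3 sll  RAW r3
c3: i4 xor  RAW r1
c4: i5+i6 add+beq  2-wide
c5: i7 sll  RAW r3
c6: i8 xor  RAW r1
c7: i9 sll  RAW r2
c8: i10 ld  no-port MEM/BR
c9: i11+i12 beq+sll  2-wide

PAIRS = 3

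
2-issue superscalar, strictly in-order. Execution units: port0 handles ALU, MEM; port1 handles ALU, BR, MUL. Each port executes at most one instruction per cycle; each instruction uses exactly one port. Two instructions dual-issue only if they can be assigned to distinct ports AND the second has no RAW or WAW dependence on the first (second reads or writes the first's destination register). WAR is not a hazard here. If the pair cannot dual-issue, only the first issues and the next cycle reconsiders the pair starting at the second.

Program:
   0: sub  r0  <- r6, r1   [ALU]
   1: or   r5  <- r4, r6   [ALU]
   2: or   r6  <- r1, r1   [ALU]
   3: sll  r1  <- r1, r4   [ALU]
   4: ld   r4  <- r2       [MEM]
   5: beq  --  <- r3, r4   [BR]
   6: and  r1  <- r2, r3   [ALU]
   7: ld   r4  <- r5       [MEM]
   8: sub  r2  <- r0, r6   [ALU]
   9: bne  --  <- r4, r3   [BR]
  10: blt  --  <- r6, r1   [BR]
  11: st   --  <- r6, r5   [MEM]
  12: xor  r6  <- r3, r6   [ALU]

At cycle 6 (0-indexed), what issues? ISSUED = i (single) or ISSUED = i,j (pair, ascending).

#0 head=0: sub.ALU;or.ALU i0+i1 dual
#1 head=2: or.ALU;sll.ALU i2+i3 dual
#2 head=4: ld.MEM i4 RAW r4
#3 head=5: beq.BR;and.ALU i5+i6 dual
#4 head=7: ld.MEM;sub.ALU i7+i8 dual
#5 head=9: bne.BR i9 no-port BR/BR
#6 head=10: blt.BR;st.MEM i10+i11 dual
#7 head=12: xor.ALU i12 tail

ISSUED = 10,11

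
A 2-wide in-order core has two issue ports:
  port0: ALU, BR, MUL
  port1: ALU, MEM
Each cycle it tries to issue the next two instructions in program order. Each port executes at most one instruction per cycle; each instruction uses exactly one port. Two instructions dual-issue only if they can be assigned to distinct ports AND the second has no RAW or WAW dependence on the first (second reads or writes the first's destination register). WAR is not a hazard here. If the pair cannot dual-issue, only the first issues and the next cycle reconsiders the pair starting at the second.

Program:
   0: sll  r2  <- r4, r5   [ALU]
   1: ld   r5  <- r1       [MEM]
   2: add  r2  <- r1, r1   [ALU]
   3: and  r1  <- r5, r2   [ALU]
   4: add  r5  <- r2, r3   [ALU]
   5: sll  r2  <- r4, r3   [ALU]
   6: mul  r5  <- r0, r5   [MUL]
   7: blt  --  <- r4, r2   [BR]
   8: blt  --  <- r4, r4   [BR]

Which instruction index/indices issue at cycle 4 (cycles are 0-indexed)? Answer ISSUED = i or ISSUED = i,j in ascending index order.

0. sll.ALU ld.MEM @i0&i1  | 2-wide
1. add.ALU @i2  | RAW r2
2. and.ALU add.ALU @i3&i4  | 2-wide
3. sll.ALU mul.MUL @i5&i6  | 2-wide
4. blt.BR @i7  | no-port BR/BR
5. blt.BR @i8  | tail

ISSUED = 7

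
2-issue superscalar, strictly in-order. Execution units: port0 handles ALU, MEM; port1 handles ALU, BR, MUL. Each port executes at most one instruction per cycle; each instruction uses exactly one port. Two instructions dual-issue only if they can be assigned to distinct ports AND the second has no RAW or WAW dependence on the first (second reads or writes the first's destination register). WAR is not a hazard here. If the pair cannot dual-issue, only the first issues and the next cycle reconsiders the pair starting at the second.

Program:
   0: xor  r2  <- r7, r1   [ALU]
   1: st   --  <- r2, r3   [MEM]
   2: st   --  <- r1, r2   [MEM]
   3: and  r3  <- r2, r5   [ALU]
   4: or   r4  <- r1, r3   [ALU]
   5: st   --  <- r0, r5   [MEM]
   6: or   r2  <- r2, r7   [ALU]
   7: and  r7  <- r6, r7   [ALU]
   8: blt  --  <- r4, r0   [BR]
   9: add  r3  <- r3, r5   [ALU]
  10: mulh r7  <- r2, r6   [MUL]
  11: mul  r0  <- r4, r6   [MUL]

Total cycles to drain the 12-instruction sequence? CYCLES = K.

t=0 i0:xor.ALU ; RAW r2
t=1 i1:st.MEM ; no-port MEM/MEM
t=2 i2,i3:st.MEM and.ALU ; pair
t=3 i4,i5:or.ALU st.MEM ; pair
t=4 i6,i7:or.ALU and.ALU ; pair
t=5 i8,i9:blt.BR add.ALU ; pair
t=6 i10:mulh.MUL ; no-port MUL/MUL
t=7 i11:mul.MUL ; tail

CYCLES = 8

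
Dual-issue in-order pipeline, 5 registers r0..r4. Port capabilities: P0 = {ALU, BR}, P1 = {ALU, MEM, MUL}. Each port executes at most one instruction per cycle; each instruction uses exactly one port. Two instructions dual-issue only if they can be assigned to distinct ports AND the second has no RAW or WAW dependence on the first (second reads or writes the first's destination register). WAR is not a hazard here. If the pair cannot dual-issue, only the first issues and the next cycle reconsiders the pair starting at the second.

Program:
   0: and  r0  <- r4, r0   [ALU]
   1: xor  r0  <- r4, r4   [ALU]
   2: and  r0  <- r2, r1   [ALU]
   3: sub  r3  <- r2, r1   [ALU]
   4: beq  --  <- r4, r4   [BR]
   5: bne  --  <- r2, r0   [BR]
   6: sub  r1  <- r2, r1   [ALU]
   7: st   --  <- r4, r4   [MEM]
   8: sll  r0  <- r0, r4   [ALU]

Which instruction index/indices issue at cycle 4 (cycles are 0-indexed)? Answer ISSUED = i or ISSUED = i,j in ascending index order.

ISSUED = 5,6

0. and @i0  | WAW r0
1. xor @i1  | WAW r0
2. and+sub @i2+i3  | pair
3. beq @i4  | no-port BR/BR
4. bne+sub @i5+i6  | pair
5. st+sll @i7+i8  | pair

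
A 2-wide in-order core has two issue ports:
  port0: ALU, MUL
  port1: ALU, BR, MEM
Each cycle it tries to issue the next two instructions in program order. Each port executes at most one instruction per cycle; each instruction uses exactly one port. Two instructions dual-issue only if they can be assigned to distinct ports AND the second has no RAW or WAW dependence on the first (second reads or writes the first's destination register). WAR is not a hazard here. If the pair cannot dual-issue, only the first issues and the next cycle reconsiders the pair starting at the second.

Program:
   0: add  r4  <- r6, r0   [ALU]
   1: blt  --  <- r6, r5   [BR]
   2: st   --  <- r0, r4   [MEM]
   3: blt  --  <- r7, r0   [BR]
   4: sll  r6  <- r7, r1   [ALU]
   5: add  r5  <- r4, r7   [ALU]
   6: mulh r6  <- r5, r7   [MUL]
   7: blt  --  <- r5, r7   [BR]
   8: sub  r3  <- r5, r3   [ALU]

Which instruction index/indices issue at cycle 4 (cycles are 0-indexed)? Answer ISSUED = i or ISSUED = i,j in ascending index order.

c0: i0&i1 add.ALU blt.BR  pair
c1: i2 st.MEM  no-port MEM/BR
c2: i3&i4 blt.BR sll.ALU  pair
c3: i5 add.ALU  RAW r5
c4: i6&i7 mulh.MUL blt.BR  pair
c5: i8 sub.ALU  tail

ISSUED = 6,7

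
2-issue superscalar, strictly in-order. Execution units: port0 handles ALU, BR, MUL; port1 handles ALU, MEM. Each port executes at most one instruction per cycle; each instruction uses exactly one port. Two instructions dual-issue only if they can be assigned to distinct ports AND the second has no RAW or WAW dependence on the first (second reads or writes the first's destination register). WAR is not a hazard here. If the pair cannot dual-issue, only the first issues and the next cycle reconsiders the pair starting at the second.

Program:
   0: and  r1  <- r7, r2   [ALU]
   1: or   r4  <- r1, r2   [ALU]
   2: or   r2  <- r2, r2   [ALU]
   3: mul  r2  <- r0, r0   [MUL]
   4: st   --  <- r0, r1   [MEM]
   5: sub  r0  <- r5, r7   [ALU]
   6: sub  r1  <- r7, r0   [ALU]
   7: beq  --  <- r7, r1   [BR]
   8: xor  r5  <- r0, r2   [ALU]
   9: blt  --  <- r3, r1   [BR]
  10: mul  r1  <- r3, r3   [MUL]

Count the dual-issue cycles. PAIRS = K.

c0: i0 and.ALU  RAW r1
c1: i1/i2 or.ALU+or.ALU  2-wide
c2: i3/i4 mul.MUL+st.MEM  2-wide
c3: i5 sub.ALU  RAW r0
c4: i6 sub.ALU  RAW r1
c5: i7/i8 beq.BR+xor.ALU  2-wide
c6: i9 blt.BR  no-port BR/MUL
c7: i10 mul.MUL  tail

PAIRS = 3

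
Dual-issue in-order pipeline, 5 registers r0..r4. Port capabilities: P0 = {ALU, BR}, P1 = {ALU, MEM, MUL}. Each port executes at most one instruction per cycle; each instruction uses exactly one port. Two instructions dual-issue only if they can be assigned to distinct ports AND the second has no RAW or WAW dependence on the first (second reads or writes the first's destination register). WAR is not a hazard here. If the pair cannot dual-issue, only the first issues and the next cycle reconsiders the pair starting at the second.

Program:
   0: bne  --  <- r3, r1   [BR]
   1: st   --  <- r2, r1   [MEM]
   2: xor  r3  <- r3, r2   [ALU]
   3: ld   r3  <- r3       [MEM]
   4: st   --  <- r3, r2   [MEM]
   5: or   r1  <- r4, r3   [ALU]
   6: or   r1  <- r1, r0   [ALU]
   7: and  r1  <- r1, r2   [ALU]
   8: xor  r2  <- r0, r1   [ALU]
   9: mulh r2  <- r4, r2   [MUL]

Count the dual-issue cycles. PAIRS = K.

[0] i0/i1  bne.BR;st.MEM  -- dual
[1] i2  xor.ALU  -- RAW+WAW r3
[2] i3  ld.MEM  -- no-port MEM/MEM
[3] i4/i5  st.MEM;or.ALU  -- dual
[4] i6  or.ALU  -- RAW+WAW r1
[5] i7  and.ALU  -- RAW r1
[6] i8  xor.ALU  -- RAW+WAW r2
[7] i9  mulh.MUL  -- tail

PAIRS = 2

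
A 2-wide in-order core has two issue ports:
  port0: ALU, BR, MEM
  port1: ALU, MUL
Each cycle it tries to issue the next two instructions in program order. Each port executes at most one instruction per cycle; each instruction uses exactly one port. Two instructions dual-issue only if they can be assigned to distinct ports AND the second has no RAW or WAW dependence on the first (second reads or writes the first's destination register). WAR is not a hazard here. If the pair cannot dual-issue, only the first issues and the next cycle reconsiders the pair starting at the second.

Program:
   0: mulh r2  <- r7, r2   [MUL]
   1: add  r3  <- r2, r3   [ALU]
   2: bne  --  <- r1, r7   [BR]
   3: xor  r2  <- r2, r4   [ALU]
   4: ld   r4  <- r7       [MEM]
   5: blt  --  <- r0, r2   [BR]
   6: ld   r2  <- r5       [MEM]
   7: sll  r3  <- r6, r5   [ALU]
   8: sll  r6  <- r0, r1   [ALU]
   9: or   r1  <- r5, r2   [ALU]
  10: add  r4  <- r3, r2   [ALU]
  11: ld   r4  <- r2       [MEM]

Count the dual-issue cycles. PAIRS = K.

t=0 i0:mulh ; RAW r2
t=1 i1,i2:add bne ; 2-wide
t=2 i3,i4:xor ld ; 2-wide
t=3 i5:blt ; no-port BR/MEM
t=4 i6,i7:ld sll ; 2-wide
t=5 i8,i9:sll or ; 2-wide
t=6 i10:add ; WAW r4
t=7 i11:ld ; tail

PAIRS = 4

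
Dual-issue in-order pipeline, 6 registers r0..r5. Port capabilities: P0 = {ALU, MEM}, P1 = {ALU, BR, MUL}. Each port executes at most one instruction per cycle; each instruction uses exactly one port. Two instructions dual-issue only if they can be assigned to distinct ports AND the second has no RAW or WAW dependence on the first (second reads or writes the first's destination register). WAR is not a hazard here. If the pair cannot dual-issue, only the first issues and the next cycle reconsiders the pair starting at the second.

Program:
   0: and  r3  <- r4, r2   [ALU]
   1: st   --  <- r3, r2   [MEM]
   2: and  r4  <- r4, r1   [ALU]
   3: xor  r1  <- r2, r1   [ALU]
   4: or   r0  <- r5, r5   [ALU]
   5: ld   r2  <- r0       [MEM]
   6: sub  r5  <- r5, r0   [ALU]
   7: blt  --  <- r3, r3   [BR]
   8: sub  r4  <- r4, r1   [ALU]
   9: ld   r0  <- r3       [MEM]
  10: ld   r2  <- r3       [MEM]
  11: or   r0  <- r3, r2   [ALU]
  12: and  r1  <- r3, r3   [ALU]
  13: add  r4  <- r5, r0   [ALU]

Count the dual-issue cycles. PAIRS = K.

t=0 i0:and.ALU ; RAW r3
t=1 i1+i2:st.MEM and.ALU ; 2-wide
t=2 i3+i4:xor.ALU or.ALU ; 2-wide
t=3 i5+i6:ld.MEM sub.ALU ; 2-wide
t=4 i7+i8:blt.BR sub.ALU ; 2-wide
t=5 i9:ld.MEM ; no-port MEM/MEM
t=6 i10:ld.MEM ; RAW r2
t=7 i11+i12:or.ALU and.ALU ; 2-wide
t=8 i13:add.ALU ; tail

PAIRS = 5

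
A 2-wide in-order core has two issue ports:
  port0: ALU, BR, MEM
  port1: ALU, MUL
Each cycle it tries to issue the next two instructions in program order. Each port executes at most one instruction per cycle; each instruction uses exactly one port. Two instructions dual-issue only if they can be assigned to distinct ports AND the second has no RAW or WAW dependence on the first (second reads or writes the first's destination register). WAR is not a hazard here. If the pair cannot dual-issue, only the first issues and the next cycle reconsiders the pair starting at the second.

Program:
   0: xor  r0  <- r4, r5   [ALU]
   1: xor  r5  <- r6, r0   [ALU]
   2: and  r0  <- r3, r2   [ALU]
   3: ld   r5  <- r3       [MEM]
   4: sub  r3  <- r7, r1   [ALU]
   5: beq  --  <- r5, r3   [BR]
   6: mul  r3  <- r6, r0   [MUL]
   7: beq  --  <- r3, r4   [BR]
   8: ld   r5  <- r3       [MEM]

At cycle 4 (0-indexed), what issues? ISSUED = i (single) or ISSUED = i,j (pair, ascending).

ISSUED = 7

[0] i0  xor  -- RAW r0
[1] i1/i2  xor/and  -- dual
[2] i3/i4  ld/sub  -- dual
[3] i5/i6  beq/mul  -- dual
[4] i7  beq  -- no-port BR/MEM
[5] i8  ld  -- tail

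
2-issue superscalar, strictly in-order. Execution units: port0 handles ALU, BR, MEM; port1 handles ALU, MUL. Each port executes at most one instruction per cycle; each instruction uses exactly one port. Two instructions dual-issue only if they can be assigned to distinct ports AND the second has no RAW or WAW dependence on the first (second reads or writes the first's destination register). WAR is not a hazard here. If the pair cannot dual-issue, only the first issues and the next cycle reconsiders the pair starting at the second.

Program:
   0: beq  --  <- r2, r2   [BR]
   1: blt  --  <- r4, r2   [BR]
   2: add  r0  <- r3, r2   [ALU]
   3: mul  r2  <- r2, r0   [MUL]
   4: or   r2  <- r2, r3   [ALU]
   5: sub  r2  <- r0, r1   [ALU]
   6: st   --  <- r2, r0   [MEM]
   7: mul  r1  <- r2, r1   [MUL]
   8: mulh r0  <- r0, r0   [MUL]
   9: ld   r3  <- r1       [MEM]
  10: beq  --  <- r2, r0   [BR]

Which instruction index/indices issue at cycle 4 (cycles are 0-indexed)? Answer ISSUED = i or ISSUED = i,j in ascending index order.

ISSUED = 5

c0: i0 beq.BR  no-port BR/BR
c1: i1&i2 blt.BR;add.ALU  2-wide
c2: i3 mul.MUL  RAW+WAW r2
c3: i4 or.ALU  WAW r2
c4: i5 sub.ALU  RAW r2
c5: i6&i7 st.MEM;mul.MUL  2-wide
c6: i8&i9 mulh.MUL;ld.MEM  2-wide
c7: i10 beq.BR  tail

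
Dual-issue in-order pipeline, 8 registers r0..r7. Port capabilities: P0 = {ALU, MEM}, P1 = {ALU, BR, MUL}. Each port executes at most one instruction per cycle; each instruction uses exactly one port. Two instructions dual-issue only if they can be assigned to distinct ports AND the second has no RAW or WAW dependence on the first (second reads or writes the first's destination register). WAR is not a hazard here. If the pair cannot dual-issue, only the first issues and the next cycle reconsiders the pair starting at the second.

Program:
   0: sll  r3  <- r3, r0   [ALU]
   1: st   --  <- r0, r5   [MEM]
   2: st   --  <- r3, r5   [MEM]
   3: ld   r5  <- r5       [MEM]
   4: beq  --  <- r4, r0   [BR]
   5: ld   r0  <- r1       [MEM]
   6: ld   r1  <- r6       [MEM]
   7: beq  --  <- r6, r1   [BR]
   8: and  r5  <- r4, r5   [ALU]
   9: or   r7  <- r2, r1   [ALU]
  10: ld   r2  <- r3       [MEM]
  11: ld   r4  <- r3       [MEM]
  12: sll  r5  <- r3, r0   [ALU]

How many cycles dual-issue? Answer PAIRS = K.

PAIRS = 5

  cy0 -> i0/i1 (sll st) dual
  cy1 -> i2 (st) no-port MEM/MEM
  cy2 -> i3/i4 (ld beq) dual
  cy3 -> i5 (ld) no-port MEM/MEM
  cy4 -> i6 (ld) RAW r1
  cy5 -> i7/i8 (beq and) dual
  cy6 -> i9/i10 (or ld) dual
  cy7 -> i11/i12 (ld sll) dual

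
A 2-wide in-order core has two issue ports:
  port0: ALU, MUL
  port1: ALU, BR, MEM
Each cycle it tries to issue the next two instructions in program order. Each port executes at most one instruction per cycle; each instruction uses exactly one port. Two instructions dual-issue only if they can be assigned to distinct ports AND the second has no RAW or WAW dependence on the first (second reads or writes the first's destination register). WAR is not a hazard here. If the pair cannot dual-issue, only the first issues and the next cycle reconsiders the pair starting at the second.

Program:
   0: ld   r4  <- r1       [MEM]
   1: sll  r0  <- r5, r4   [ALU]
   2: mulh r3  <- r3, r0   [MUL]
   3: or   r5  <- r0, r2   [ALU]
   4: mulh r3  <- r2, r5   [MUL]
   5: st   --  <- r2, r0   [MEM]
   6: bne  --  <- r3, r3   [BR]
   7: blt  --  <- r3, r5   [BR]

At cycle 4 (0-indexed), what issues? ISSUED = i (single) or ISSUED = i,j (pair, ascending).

ISSUED = 6

0. ld.MEM @i0  | RAW r4
1. sll.ALU @i1  | RAW r0
2. mulh.MUL+or.ALU @i2/i3  | pair
3. mulh.MUL+st.MEM @i4/i5  | pair
4. bne.BR @i6  | no-port BR/BR
5. blt.BR @i7  | tail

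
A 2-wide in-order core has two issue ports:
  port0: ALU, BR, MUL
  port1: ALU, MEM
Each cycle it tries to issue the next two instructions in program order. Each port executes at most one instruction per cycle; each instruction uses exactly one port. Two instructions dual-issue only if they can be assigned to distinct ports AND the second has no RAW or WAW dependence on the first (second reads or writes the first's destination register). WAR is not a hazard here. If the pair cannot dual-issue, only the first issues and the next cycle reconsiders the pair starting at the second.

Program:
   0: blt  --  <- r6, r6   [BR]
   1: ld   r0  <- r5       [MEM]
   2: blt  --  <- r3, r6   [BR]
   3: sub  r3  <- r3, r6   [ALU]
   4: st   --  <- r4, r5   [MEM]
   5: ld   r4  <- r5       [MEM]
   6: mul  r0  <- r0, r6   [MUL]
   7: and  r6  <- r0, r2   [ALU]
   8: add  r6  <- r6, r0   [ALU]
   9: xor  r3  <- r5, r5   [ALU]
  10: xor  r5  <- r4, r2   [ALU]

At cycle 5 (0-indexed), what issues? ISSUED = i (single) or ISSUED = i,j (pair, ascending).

ISSUED = 8,9

  cy0 -> i0/i1 (blt/ld) 2-wide
  cy1 -> i2/i3 (blt/sub) 2-wide
  cy2 -> i4 (st) no-port MEM/MEM
  cy3 -> i5/i6 (ld/mul) 2-wide
  cy4 -> i7 (and) RAW+WAW r6
  cy5 -> i8/i9 (add/xor) 2-wide
  cy6 -> i10 (xor) tail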